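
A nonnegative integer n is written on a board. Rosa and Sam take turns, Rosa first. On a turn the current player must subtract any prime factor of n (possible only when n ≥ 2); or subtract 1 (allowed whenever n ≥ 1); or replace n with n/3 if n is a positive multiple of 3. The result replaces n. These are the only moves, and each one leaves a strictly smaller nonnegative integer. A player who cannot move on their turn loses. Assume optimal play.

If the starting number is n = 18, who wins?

Positions with no move are L. A position that does have a move is losing for the player to move precisely when every available move leads to a winning position for the opponent. Fill in the labels:
n=0: no move → L
n=1: can move to 0, which is L ⇒ W
n=2: can move to 0, which is L ⇒ W
n=3: can move to 0, which is L ⇒ W
n=4: moves to 2(W), 3(W); every one is W ⇒ L
n=5: can move to 0, which is L ⇒ W
n=6: can move to 4, which is L ⇒ W
n=7: can move to 0, which is L ⇒ W
n=8: moves to 6(W), 7(W); every one is W ⇒ L
n=9: can move to 8, which is L ⇒ W
n=10: can move to 8, which is L ⇒ W
n=11: can move to 0, which is L ⇒ W
n=12: can move to 4, which is L ⇒ W
n=13: can move to 0, which is L ⇒ W
n=14: moves to 7(W), 12(W), 13(W); every one is W ⇒ L
n=15: can move to 14, which is L ⇒ W
n=16: can move to 14, which is L ⇒ W
n=17: can move to 0, which is L ⇒ W
n=18: moves to 6(W), 15(W), 16(W), 17(W); every one is W ⇒ L
The starting position 18 is L: whatever Rosa does, the opponent receives a W position.

Sam wins.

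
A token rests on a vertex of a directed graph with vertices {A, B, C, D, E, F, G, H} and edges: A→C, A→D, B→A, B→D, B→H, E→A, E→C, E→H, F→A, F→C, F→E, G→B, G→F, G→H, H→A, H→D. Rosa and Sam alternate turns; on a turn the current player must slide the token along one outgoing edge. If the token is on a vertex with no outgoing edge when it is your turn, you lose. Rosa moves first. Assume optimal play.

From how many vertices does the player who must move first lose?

3

Label each position W (a win for the player to move) or L (a loss). A position with no legal move is L; any other position is W exactly when some move reaches an L, and L when every move reaches a W.
Every edge goes from a vertex to one that appears earlier in the order C, D, A, H, E, B, F, G, so processing vertices in that order labels each vertex after all of its successors.
C: no outgoing edge → L
D: no outgoing edge → L
A: W (go to D, an L position)
H: W (go to D, an L position)
E: W (go to C, an L position)
B: W (go to D, an L position)
F: W (go to C, an L position)
G: L (options F(W), B(W), H(W) are all W)
The L vertices are C, D, G; that is 3 in all.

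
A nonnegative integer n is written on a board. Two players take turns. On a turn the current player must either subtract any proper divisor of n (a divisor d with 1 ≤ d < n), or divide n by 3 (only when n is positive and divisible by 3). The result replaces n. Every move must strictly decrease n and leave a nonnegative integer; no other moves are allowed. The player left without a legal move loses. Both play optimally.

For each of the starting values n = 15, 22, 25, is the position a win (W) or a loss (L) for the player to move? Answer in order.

Build the W/L table. Terminal = L. A non-terminal position is W if it has a move to some L; otherwise it is L.
n=0: no move → L
n=1: no move → L
n=2: can move to 1, which is L ⇒ W
n=3: can move to 1, which is L ⇒ W
n=4: moves to 2(W), 3(W); every one is W ⇒ L
n=5: can move to 4, which is L ⇒ W
n=6: can move to 4, which is L ⇒ W
n=7: the only move is to 6(W), a W ⇒ L
n=8: can move to 4, which is L ⇒ W
n=9: moves to 3(W), 6(W), 8(W); every one is W ⇒ L
n=10: can move to 9, which is L ⇒ W
n=11: the only move is to 10(W), a W ⇒ L
n=12: can move to 4, which is L ⇒ W
n=13: the only move is to 12(W), a W ⇒ L
n=14: can move to 7, which is L ⇒ W
n=15: moves to 5(W), 10(W), 12(W), 14(W); every one is W ⇒ L
n=16: can move to 15, which is L ⇒ W
n=17: the only move is to 16(W), a W ⇒ L
n=18: can move to 9, which is L ⇒ W
n=19: the only move is to 18(W), a W ⇒ L
n=20: can move to 15, which is L ⇒ W
n=21: can move to 7, which is L ⇒ W
n=22: can move to 11, which is L ⇒ W
n=23: the only move is to 22(W), a W ⇒ L
n=24: can move to 23, which is L ⇒ W
n=25: moves to 20(W), 24(W); every one is W ⇒ L

15: L, 22: W, 25: L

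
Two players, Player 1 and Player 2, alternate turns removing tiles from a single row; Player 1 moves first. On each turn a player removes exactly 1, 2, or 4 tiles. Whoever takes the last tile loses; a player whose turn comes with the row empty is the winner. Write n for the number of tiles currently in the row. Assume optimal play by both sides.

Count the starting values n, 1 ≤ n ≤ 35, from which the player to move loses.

12

Positions with no move are W. A position that does have a move is losing for the player to move precisely when every available move leads to a winning position for the opponent. Fill in the labels:
n=0: no move; the opponent has just taken the last tile and therefore loses → W
n=1: the only move is to 0(W), a W ⇒ L
n=2: can move to 1, which is L ⇒ W
n=3: can move to 1, which is L ⇒ W
n=4: moves to 3(W), 2(W), 0(W); every one is W ⇒ L
n=5: can move to 4, which is L ⇒ W
n=6: can move to 4, which is L ⇒ W
n=7: moves to 6(W), 5(W), 3(W); every one is W ⇒ L
n=8: can move to 7, which is L ⇒ W
n=9: can move to 7, which is L ⇒ W
n=10: moves to 9(W), 8(W), 6(W); every one is W ⇒ L
n=11: can move to 10, which is L ⇒ W
n=12: can move to 10, which is L ⇒ W
n=13: moves to 12(W), 11(W), 9(W); every one is W ⇒ L
n=14: can move to 13, which is L ⇒ W
n=15: can move to 13, which is L ⇒ W
n=16: moves to 15(W), 14(W), 12(W); every one is W ⇒ L
n=17: can move to 16, which is L ⇒ W
n=18: can move to 16, which is L ⇒ W
n=19: moves to 18(W), 17(W), 15(W); every one is W ⇒ L
n=20: can move to 19, which is L ⇒ W
n=21: can move to 19, which is L ⇒ W
n=22: moves to 21(W), 20(W), 18(W); every one is W ⇒ L
n=23: can move to 22, which is L ⇒ W
n=24: can move to 22, which is L ⇒ W
n=25: moves to 24(W), 23(W), 21(W); every one is W ⇒ L
n=26: can move to 25, which is L ⇒ W
n=27: can move to 25, which is L ⇒ W
n=28: moves to 27(W), 26(W), 24(W); every one is W ⇒ L
n=29: can move to 28, which is L ⇒ W
n=30: can move to 28, which is L ⇒ W
n=31: moves to 30(W), 29(W), 27(W); every one is W ⇒ L
n=32: can move to 31, which is L ⇒ W
n=33: can move to 31, which is L ⇒ W
n=34: moves to 33(W), 32(W), 30(W); every one is W ⇒ L
n=35: can move to 34, which is L ⇒ W
L entries with 1 ≤ n ≤ 35 (the range starts at n=1): n = 1, 4, 7, 10, 13, 16, 19, 22, 25, 28, 31, 34; that makes 12.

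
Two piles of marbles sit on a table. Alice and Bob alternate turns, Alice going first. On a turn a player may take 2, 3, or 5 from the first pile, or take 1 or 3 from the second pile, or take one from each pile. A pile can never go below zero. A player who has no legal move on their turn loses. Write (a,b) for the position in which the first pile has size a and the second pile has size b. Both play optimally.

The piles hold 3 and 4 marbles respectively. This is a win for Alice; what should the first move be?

Move to (1,4).

Use the standard recursion: the mover loses at a terminal position; elsewhere, the mover wins exactly when some move hands the opponent an L position.
No move ever increases a pile, so every position that can arise here has a ≤ 3 and b ≤ 4; it is enough to label the cells with 0 ≤ a ≤ 3 and 0 ≤ b ≤ 4.
Every move lowers a or b (never raises either), so fill the grid row by row in increasing a, and left to right within a row: each cell's successors are then already labelled.
      b=0  b=1  b=2  b=3  b=4
a=0:    L    W    L    W    L
a=1:    L    W    L    W    L
a=2:    W    W    W    W    W
a=3:    W    L    W    L    W
Cells with no legal move (terminal, hence L): (0,0), (1,0).
The remaining L cells, each justified by listing all of its moves:
(0,2): the only move is to (0,1)(W), a W ⇒ L
(0,4): moves to (0,3)(W), (0,1)(W); every one is W ⇒ L
(1,2): moves to (1,1)(W), (0,1)(W); every one is W ⇒ L
(1,4): moves to (1,3)(W), (1,1)(W), (0,3)(W); every one is W ⇒ L
(3,1): moves to (1,1)(W), (0,1)(W), (3,0)(W), (2,0)(W); every one is W ⇒ L
(3,3): moves to (1,3)(W), (0,3)(W), (3,2)(W), (3,0)(W), (2,2)(W); every one is W ⇒ L
Every other cell has at least one move into one of the L cells above, so it is W.
From (3,4), the L positions reachable in one move are: (1,4), (0,4), (3,3), (3,1). Any move reaching one of these is winning.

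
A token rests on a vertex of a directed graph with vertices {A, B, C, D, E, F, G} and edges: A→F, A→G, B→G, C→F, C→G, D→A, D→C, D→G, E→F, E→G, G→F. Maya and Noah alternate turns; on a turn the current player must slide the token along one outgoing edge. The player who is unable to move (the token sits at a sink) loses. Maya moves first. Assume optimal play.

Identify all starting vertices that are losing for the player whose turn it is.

Label each position W (a win for the player to move) or L (a loss). A position with no legal move is L; any other position is W exactly when some move reaches an L, and L when every move reaches a W.
Every edge goes from a vertex to one that appears earlier in the order F, G, B, A, C, D, E, so processing vertices in that order labels each vertex after all of its successors.
F: no outgoing edge → L
G: →F(L), so W
B: →G(W) only, which is W, so L
A: →F(L), so W
C: →F(L), so W
D: →C(W), A(W), G(W) — all W, so L
E: →F(L), so W
Reading off the rows marked L gives the requested list; there are 3 such vertices.

B, D, F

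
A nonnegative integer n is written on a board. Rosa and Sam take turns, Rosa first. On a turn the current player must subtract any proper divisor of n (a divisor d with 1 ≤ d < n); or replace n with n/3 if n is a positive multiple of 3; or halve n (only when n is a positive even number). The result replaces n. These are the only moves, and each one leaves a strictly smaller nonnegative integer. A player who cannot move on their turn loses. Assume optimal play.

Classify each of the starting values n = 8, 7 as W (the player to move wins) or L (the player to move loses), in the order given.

8: W, 7: L

Build the W/L table. Terminal = L. A non-terminal position is W if it has a move to some L; otherwise it is L.
n=0: no move → L
n=1: no move → L
n=2: reaches L-position 1 → W
n=3: reaches L-position 1 → W
n=4: only reaches 2(W), 3(W), all W → L
n=5: reaches L-position 4 → W
n=6: reaches L-position 4 → W
n=7: only reaches 6(W), which is W → L
n=8: reaches L-position 4 → W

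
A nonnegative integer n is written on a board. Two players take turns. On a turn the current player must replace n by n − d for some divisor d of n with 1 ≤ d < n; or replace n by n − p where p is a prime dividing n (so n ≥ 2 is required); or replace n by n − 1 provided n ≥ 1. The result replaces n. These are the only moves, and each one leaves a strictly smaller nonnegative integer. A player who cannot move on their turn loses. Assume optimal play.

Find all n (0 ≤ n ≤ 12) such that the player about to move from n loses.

0, 4, 9

Positions with no move are L. A position that does have a move is losing for the player to move precisely when every available move leads to a winning position for the opponent. Fill in the labels:
n=0: no move → L
n=1: W (go to 0, an L position)
n=2: W (go to 0, an L position)
n=3: W (go to 0, an L position)
n=4: L (options 2(W), 3(W) are all W)
n=5: W (go to 0, an L position)
n=6: W (go to 4, an L position)
n=7: W (go to 0, an L position)
n=8: W (go to 4, an L position)
n=9: L (options 6(W), 8(W) are all W)
n=10: W (go to 9, an L position)
n=11: W (go to 0, an L position)
n=12: W (go to 9, an L position)
The losing starting values of n are exactly the entries labelled L in this table (3 of them).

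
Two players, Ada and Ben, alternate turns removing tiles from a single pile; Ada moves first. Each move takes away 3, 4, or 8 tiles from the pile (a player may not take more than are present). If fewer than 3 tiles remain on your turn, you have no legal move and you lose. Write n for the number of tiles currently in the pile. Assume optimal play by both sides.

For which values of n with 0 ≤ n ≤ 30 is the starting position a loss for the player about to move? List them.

Work bottom-up. With no move the player to move loses. Otherwise the position is W if at least one move leads to an L position for the opponent, and L if every move leads to a W.
n=0: no move → L
n=1: no move → L
n=2: no move → L
n=3: can move to 0, which is L ⇒ W
n=4: can move to 1, which is L ⇒ W
n=5: can move to 2, which is L ⇒ W
n=6: can move to 2, which is L ⇒ W
n=7: moves to 4(W), 3(W); every one is W ⇒ L
n=8: can move to 0, which is L ⇒ W
n=9: can move to 1, which is L ⇒ W
n=10: can move to 7, which is L ⇒ W
n=11: can move to 7, which is L ⇒ W
n=12: moves to 9(W), 8(W), 4(W); every one is W ⇒ L
n=13: moves to 10(W), 9(W), 5(W); every one is W ⇒ L
n=14: moves to 11(W), 10(W), 6(W); every one is W ⇒ L
n=15: can move to 12, which is L ⇒ W
n=16: can move to 13, which is L ⇒ W
n=17: can move to 14, which is L ⇒ W
n=18: can move to 14, which is L ⇒ W
n=19: moves to 16(W), 15(W), 11(W); every one is W ⇒ L
n=20: can move to 12, which is L ⇒ W
n=21: can move to 13, which is L ⇒ W
n=22: can move to 19, which is L ⇒ W
n=23: can move to 19, which is L ⇒ W
n=24: moves to 21(W), 20(W), 16(W); every one is W ⇒ L
n=25: moves to 22(W), 21(W), 17(W); every one is W ⇒ L
n=26: moves to 23(W), 22(W), 18(W); every one is W ⇒ L
n=27: can move to 24, which is L ⇒ W
n=28: can move to 25, which is L ⇒ W
n=29: can move to 26, which is L ⇒ W
n=30: can move to 26, which is L ⇒ W
Reading off the rows marked L gives the requested list; there are 11 such values of n.

0, 1, 2, 7, 12, 13, 14, 19, 24, 25, 26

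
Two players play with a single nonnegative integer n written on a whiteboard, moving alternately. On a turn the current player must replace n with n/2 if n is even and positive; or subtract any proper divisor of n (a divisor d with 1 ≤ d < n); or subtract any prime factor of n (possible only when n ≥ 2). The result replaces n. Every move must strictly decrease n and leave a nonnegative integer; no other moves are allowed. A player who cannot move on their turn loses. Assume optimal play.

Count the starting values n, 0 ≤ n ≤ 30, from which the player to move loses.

7

Use the standard recursion: the mover loses at a terminal position; elsewhere, the mover wins exactly when some move hands the opponent an L position.
n=0: no move → L
n=1: no move → L
n=2: can move to 0, which is L ⇒ W
n=3: can move to 0, which is L ⇒ W
n=4: moves to 2(W), 3(W); every one is W ⇒ L
n=5: can move to 0, which is L ⇒ W
n=6: can move to 4, which is L ⇒ W
n=7: can move to 0, which is L ⇒ W
n=8: can move to 4, which is L ⇒ W
n=9: moves to 6(W), 8(W); every one is W ⇒ L
n=10: can move to 9, which is L ⇒ W
n=11: can move to 0, which is L ⇒ W
n=12: can move to 9, which is L ⇒ W
n=13: can move to 0, which is L ⇒ W
n=14: moves to 7(W), 12(W), 13(W); every one is W ⇒ L
n=15: can move to 14, which is L ⇒ W
n=16: can move to 14, which is L ⇒ W
n=17: can move to 0, which is L ⇒ W
n=18: can move to 9, which is L ⇒ W
n=19: can move to 0, which is L ⇒ W
n=20: moves to 10(W), 15(W), 16(W), 18(W), 19(W); every one is W ⇒ L
n=21: can move to 14, which is L ⇒ W
n=22: can move to 20, which is L ⇒ W
n=23: can move to 0, which is L ⇒ W
n=24: can move to 20, which is L ⇒ W
n=25: can move to 20, which is L ⇒ W
n=26: moves to 13(W), 24(W), 25(W); every one is W ⇒ L
n=27: can move to 26, which is L ⇒ W
n=28: can move to 14, which is L ⇒ W
n=29: can move to 0, which is L ⇒ W
n=30: can move to 20, which is L ⇒ W
L entries with 0 ≤ n ≤ 30: n = 0, 1, 4, 9, 14, 20, 26; that makes 7.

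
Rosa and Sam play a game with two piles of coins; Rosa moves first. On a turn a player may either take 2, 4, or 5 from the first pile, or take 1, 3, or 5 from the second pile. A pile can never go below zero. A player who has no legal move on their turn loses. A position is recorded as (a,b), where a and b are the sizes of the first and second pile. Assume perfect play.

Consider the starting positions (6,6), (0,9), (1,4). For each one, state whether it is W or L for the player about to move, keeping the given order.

Work bottom-up. With no move the player to move loses. Otherwise the position is W if at least one move leads to an L position for the opponent, and L if every move leads to a W.
No move ever increases a pile, so every position that can arise here has a ≤ 6 and b ≤ 9; it is enough to label the cells with 0 ≤ a ≤ 6 and 0 ≤ b ≤ 9.
Every move lowers a or b (never raises either), so fill the grid row by row in increasing a, and left to right within a row: each cell's successors are then already labelled.
      b=0  b=1  b=2  b=3  b=4  b=5  b=6  b=7  b=8  b=9
a=0:    L    W    L    W    L    W    L    W    L    W
a=1:    L    W    L    W    L    W    L    W    L    W
a=2:    W    L    W    L    W    L    W    L    W    L
a=3:    W    L    W    L    W    L    W    L    W    L
a=4:    W    W    W    W    W    W    W    W    W    W
a=5:    W    W    W    W    W    W    W    W    W    W
a=6:    W    W    W    W    W    W    W    W    W    W
Cells with no legal move (terminal, hence L): (0,0), (1,0).
The remaining L cells, each justified by listing all of its moves:
(0,2): only reaches (0,1)(W), which is W → L
(0,4): only reaches (0,3)(W), (0,1)(W), all W → L
(0,6): only reaches (0,5)(W), (0,3)(W), (0,1)(W), all W → L
(0,8): only reaches (0,7)(W), (0,5)(W), (0,3)(W), all W → L
(1,2): only reaches (1,1)(W), which is W → L
(1,4): only reaches (1,3)(W), (1,1)(W), all W → L
(1,6): only reaches (1,5)(W), (1,3)(W), (1,1)(W), all W → L
(1,8): only reaches (1,7)(W), (1,5)(W), (1,3)(W), all W → L
(2,1): only reaches (0,1)(W), (2,0)(W), all W → L
(2,3): only reaches (0,3)(W), (2,2)(W), (2,0)(W), all W → L
(2,5): only reaches (0,5)(W), (2,4)(W), (2,2)(W), (2,0)(W), all W → L
(2,7): only reaches (0,7)(W), (2,6)(W), (2,4)(W), (2,2)(W), all W → L
(2,9): only reaches (0,9)(W), (2,8)(W), (2,6)(W), (2,4)(W), all W → L
(3,1): only reaches (1,1)(W), (3,0)(W), all W → L
(3,3): only reaches (1,3)(W), (3,2)(W), (3,0)(W), all W → L
(3,5): only reaches (1,5)(W), (3,4)(W), (3,2)(W), (3,0)(W), all W → L
(3,7): only reaches (1,7)(W), (3,6)(W), (3,4)(W), (3,2)(W), all W → L
(3,9): only reaches (1,9)(W), (3,8)(W), (3,6)(W), (3,4)(W), all W → L
Every other cell has at least one move into one of the L cells above, so it is W.
(6,6): the move to (1,6) reaches an L cell, so W
(0,9): the move to (0,8) reaches an L cell, so W
(1,4): one of the L cells justified above, so L

(6,6): W, (0,9): W, (1,4): L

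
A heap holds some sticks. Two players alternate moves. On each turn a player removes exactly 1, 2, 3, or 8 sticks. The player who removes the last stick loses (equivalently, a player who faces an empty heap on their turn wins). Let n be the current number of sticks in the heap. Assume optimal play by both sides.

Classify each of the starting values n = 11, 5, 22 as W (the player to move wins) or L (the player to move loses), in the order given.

Label each position W (a win for the player to move) or L (a loss). A position with no legal move is W; any other position is W exactly when some move reaches an L, and L when every move reaches a W.
n=0: no move; the opponent has just taken the last stick and therefore loses → W
n=1: only reaches 0(W), which is W → L
n=2: reaches L-position 1 → W
n=3: reaches L-position 1 → W
n=4: reaches L-position 1 → W
n=5: only reaches 4(W), 3(W), 2(W), all W → L
n=6: reaches L-position 5 → W
n=7: reaches L-position 5 → W
n=8: reaches L-position 5 → W
n=9: reaches L-position 1 → W
n=10: only reaches 9(W), 8(W), 7(W), 2(W), all W → L
n=11: reaches L-position 10 → W
n=12: reaches L-position 10 → W
n=13: reaches L-position 10 → W
n=14: only reaches 13(W), 12(W), 11(W), 6(W), all W → L
n=15: reaches L-position 14 → W
n=16: reaches L-position 14 → W
n=17: reaches L-position 14 → W
n=18: reaches L-position 10 → W
n=19: only reaches 18(W), 17(W), 16(W), 11(W), all W → L
n=20: reaches L-position 19 → W
n=21: reaches L-position 19 → W
n=22: reaches L-position 19 → W

11: W, 5: L, 22: W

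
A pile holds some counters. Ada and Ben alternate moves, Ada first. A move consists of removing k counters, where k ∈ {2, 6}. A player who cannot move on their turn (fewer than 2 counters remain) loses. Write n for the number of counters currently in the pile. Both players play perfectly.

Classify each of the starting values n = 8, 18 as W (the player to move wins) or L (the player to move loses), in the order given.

8: L, 18: W

Use the standard recursion: the mover loses at a terminal position; elsewhere, the mover wins exactly when some move hands the opponent an L position.
n=0: no move → L
n=1: no move → L
n=2: reaches L-position 0 → W
n=3: reaches L-position 1 → W
n=4: only reaches 2(W), which is W → L
n=5: only reaches 3(W), which is W → L
n=6: reaches L-position 4 → W
n=7: reaches L-position 5 → W
n=8: only reaches 6(W), 2(W), all W → L
n=9: only reaches 7(W), 3(W), all W → L
n=10: reaches L-position 8 → W
n=11: reaches L-position 9 → W
n=12: only reaches 10(W), 6(W), all W → L
n=13: only reaches 11(W), 7(W), all W → L
n=14: reaches L-position 12 → W
n=15: reaches L-position 13 → W
n=16: only reaches 14(W), 10(W), all W → L
n=17: only reaches 15(W), 11(W), all W → L
n=18: reaches L-position 16 → W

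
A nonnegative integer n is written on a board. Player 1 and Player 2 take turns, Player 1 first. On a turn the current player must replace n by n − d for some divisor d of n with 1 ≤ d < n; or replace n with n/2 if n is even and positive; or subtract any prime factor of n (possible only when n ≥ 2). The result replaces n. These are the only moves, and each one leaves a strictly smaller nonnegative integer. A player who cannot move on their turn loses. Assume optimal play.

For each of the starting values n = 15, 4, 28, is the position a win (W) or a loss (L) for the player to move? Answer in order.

Compute win/loss labels from the base case upward. A position with no move is L. Any other position is W if it can reach an L in one move, else L.
n=0: no move → L
n=1: no move → L
n=2: can move to 0, which is L ⇒ W
n=3: can move to 0, which is L ⇒ W
n=4: moves to 2(W), 3(W); every one is W ⇒ L
n=5: can move to 0, which is L ⇒ W
n=6: can move to 4, which is L ⇒ W
n=7: can move to 0, which is L ⇒ W
n=8: can move to 4, which is L ⇒ W
n=9: moves to 6(W), 8(W); every one is W ⇒ L
n=10: can move to 9, which is L ⇒ W
n=11: can move to 0, which is L ⇒ W
n=12: can move to 9, which is L ⇒ W
n=13: can move to 0, which is L ⇒ W
n=14: moves to 7(W), 12(W), 13(W); every one is W ⇒ L
n=15: can move to 14, which is L ⇒ W
n=16: can move to 14, which is L ⇒ W
n=17: can move to 0, which is L ⇒ W
n=18: can move to 9, which is L ⇒ W
n=19: can move to 0, which is L ⇒ W
n=20: moves to 10(W), 15(W), 16(W), 18(W), 19(W); every one is W ⇒ L
n=21: can move to 14, which is L ⇒ W
n=22: can move to 20, which is L ⇒ W
n=23: can move to 0, which is L ⇒ W
n=24: can move to 20, which is L ⇒ W
n=25: can move to 20, which is L ⇒ W
n=26: moves to 13(W), 24(W), 25(W); every one is W ⇒ L
n=27: can move to 26, which is L ⇒ W
n=28: can move to 14, which is L ⇒ W

15: W, 4: L, 28: W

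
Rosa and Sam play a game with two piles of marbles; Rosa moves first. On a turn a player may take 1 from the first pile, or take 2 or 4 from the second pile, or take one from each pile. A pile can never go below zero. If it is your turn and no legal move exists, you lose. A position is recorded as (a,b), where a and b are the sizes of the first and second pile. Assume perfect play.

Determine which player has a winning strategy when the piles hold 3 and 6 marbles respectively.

Compute win/loss labels from the base case upward. A position with no move is L. Any other position is W if it can reach an L in one move, else L.
No move ever increases a pile, so every position that can arise here has a ≤ 3 and b ≤ 6; it is enough to label the cells with 0 ≤ a ≤ 3 and 0 ≤ b ≤ 6.
Every move lowers a or b (never raises either), so fill the grid row by row in increasing a, and left to right within a row: each cell's successors are then already labelled.
      b=0  b=1  b=2  b=3  b=4  b=5  b=6
a=0:    L    L    W    W    W    W    L
a=1:    W    W    W    L    L    W    W
a=2:    L    L    W    W    W    W    L
a=3:    W    W    W    L    L    W    W
Cells with no legal move (terminal, hence L): (0,0), (0,1).
The remaining L cells, each justified by listing all of its moves:
(0,6): L (options (0,4)(W), (0,2)(W) are all W)
(1,3): L (options (0,3)(W), (1,1)(W), (0,2)(W) are all W)
(1,4): L (options (0,4)(W), (1,2)(W), (1,0)(W), (0,3)(W) are all W)
(2,0): L (sole option (1,0)(W) is W)
(2,1): L (options (1,1)(W), (1,0)(W) are all W)
(2,6): L (options (1,6)(W), (2,4)(W), (2,2)(W), (1,5)(W) are all W)
(3,3): L (options (2,3)(W), (3,1)(W), (2,2)(W) are all W)
(3,4): L (options (2,4)(W), (3,2)(W), (3,0)(W), (2,3)(W) are all W)
Every other cell has at least one move into one of the L cells above, so it is W.
From (3,6) Rosa can move to (2,6), reaching an L position.

Rosa wins.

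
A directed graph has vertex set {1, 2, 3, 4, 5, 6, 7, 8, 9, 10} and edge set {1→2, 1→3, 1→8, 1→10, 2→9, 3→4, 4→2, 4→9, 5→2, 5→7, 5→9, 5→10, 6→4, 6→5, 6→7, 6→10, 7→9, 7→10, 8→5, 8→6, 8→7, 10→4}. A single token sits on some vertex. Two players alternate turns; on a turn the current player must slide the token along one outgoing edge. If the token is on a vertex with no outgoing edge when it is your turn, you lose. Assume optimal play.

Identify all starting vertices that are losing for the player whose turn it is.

3, 8, 9, 10

Label each position W (a win for the player to move) or L (a loss). A position with no legal move is L; any other position is W exactly when some move reaches an L, and L when every move reaches a W.
Every edge goes from a vertex to one that appears earlier in the order 9, 2, 4, 10, 7, 5, 3, 6, 8, 1, so processing vertices in that order labels each vertex after all of its successors.
9: no outgoing edge → L
2: →9(L), so W
4: →9(L), so W
10: →4(W) only, which is W, so L
7: →10(L), so W
5: →10(L), so W
3: →4(W) only, which is W, so L
6: →10(L), so W
8: →6(W), 5(W), 7(W) — all W, so L
1: →8(L), so W
Reading off the rows marked L gives the requested list; there are 4 such vertices.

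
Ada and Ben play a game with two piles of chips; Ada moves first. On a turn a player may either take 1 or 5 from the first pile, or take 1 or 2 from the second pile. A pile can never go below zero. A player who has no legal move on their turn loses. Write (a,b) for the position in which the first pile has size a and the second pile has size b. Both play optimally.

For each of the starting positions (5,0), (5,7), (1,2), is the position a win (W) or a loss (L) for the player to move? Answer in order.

(5,0): W, (5,7): L, (1,2): W

Build the W/L table. Terminal = L. A non-terminal position is W if it has a move to some L; otherwise it is L.
No move ever increases a pile, so every position that can arise here has a ≤ 5 and b ≤ 7; it is enough to label the cells with 0 ≤ a ≤ 5 and 0 ≤ b ≤ 7.
Every move lowers a or b (never raises either), so fill the grid row by row in increasing a, and left to right within a row: each cell's successors are then already labelled.
      b=0  b=1  b=2  b=3  b=4  b=5  b=6  b=7
a=0:    L    W    W    L    W    W    L    W
a=1:    W    L    W    W    L    W    W    L
a=2:    L    W    W    L    W    W    L    W
a=3:    W    L    W    W    L    W    W    L
a=4:    L    W    W    L    W    W    L    W
a=5:    W    L    W    W    L    W    W    L
Cells with no legal move (terminal, hence L): (0,0).
The remaining L cells, each justified by listing all of its moves:
(0,3): moves to (0,2)(W), (0,1)(W); every one is W ⇒ L
(0,6): moves to (0,5)(W), (0,4)(W); every one is W ⇒ L
(1,1): moves to (0,1)(W), (1,0)(W); every one is W ⇒ L
(1,4): moves to (0,4)(W), (1,3)(W), (1,2)(W); every one is W ⇒ L
(1,7): moves to (0,7)(W), (1,6)(W), (1,5)(W); every one is W ⇒ L
(2,0): the only move is to (1,0)(W), a W ⇒ L
(2,3): moves to (1,3)(W), (2,2)(W), (2,1)(W); every one is W ⇒ L
(2,6): moves to (1,6)(W), (2,5)(W), (2,4)(W); every one is W ⇒ L
(3,1): moves to (2,1)(W), (3,0)(W); every one is W ⇒ L
(3,4): moves to (2,4)(W), (3,3)(W), (3,2)(W); every one is W ⇒ L
(3,7): moves to (2,7)(W), (3,6)(W), (3,5)(W); every one is W ⇒ L
(4,0): the only move is to (3,0)(W), a W ⇒ L
(4,3): moves to (3,3)(W), (4,2)(W), (4,1)(W); every one is W ⇒ L
(4,6): moves to (3,6)(W), (4,5)(W), (4,4)(W); every one is W ⇒ L
(5,1): moves to (4,1)(W), (0,1)(W), (5,0)(W); every one is W ⇒ L
(5,4): moves to (4,4)(W), (0,4)(W), (5,3)(W), (5,2)(W); every one is W ⇒ L
(5,7): moves to (4,7)(W), (0,7)(W), (5,6)(W), (5,5)(W); every one is W ⇒ L
Every other cell has at least one move into one of the L cells above, so it is W.
(5,0): the move to (4,0) reaches an L cell, so W
(5,7): one of the L cells justified above, so L
(1,2): the move to (1,1) reaches an L cell, so W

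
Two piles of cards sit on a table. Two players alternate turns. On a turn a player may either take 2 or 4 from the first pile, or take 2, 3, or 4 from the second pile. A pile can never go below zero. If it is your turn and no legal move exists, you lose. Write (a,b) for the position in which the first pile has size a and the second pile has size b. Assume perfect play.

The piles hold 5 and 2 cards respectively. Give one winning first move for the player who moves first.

Move to (3,2).

Work bottom-up. With no move the player to move loses. Otherwise the position is W if at least one move leads to an L position for the opponent, and L if every move leads to a W.
No move ever increases a pile, so every position that can arise here has a ≤ 5 and b ≤ 2; it is enough to label the cells with 0 ≤ a ≤ 5 and 0 ≤ b ≤ 2.
Every move lowers a or b (never raises either), so fill the grid row by row in increasing a, and left to right within a row: each cell's successors are then already labelled.
      b=0  b=1  b=2
a=0:    L    L    W
a=1:    L    L    W
a=2:    W    W    L
a=3:    W    W    L
a=4:    W    W    W
a=5:    W    W    W
Cells with no legal move (terminal, hence L): (0,0), (0,1), (1,0), (1,1).
The remaining L cells, each justified by listing all of its moves:
(2,2): only reaches (0,2)(W), (2,0)(W), all W → L
(3,2): only reaches (1,2)(W), (3,0)(W), all W → L
Every other cell has at least one move into one of the L cells above, so it is W.
From (5,2), the L positions reachable in one move are: (3,2).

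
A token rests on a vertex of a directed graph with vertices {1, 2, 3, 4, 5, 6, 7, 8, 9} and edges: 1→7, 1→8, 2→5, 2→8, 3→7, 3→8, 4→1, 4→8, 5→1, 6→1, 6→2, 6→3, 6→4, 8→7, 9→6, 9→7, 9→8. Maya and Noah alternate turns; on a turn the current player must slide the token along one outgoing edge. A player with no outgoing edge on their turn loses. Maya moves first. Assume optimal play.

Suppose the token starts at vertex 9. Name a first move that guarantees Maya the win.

Use the standard recursion: the mover loses at a terminal position; elsewhere, the mover wins exactly when some move hands the opponent an L position.
Every edge goes from a vertex to one that appears earlier in the order 7, 8, 1, 5, 2, 3, 4, 6, 9, so processing vertices in that order labels each vertex after all of its successors.
7: no outgoing edge → L
8: reaches L-position 7 → W
1: reaches L-position 7 → W
5: only reaches 1(W), which is W → L
2: reaches L-position 5 → W
3: reaches L-position 7 → W
4: only reaches 1(W), 8(W), all W → L
6: reaches L-position 4 → W
9: reaches L-position 7 → W
From 9, the L positions reachable in one move are: 7.

Move to 7.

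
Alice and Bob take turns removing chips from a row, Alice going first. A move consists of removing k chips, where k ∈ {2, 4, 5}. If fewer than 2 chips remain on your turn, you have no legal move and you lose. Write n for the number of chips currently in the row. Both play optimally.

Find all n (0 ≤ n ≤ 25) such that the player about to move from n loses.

Use the standard recursion: the mover loses at a terminal position; elsewhere, the mover wins exactly when some move hands the opponent an L position.
n=0: no move → L
n=1: no move → L
n=2: W (go to 0, an L position)
n=3: W (go to 1, an L position)
n=4: W (go to 0, an L position)
n=5: W (go to 1, an L position)
n=6: W (go to 1, an L position)
n=7: L (options 5(W), 3(W), 2(W) are all W)
n=8: L (options 6(W), 4(W), 3(W) are all W)
n=9: W (go to 7, an L position)
n=10: W (go to 8, an L position)
n=11: W (go to 7, an L position)
n=12: W (go to 8, an L position)
n=13: W (go to 8, an L position)
n=14: L (options 12(W), 10(W), 9(W) are all W)
n=15: L (options 13(W), 11(W), 10(W) are all W)
n=16: W (go to 14, an L position)
n=17: W (go to 15, an L position)
n=18: W (go to 14, an L position)
n=19: W (go to 15, an L position)
n=20: W (go to 15, an L position)
n=21: L (options 19(W), 17(W), 16(W) are all W)
n=22: L (options 20(W), 18(W), 17(W) are all W)
n=23: W (go to 21, an L position)
n=24: W (go to 22, an L position)
n=25: W (go to 21, an L position)
The losing starting values of n are exactly the entries labelled L in this table (8 of them).

0, 1, 7, 8, 14, 15, 21, 22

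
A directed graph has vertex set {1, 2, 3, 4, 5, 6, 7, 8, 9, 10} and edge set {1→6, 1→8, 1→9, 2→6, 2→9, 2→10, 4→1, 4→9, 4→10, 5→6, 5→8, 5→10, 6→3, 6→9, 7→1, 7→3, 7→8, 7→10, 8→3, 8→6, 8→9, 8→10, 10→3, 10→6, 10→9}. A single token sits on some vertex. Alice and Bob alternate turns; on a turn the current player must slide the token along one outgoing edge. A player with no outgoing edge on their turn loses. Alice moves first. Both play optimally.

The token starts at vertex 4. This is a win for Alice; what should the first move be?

Move to 9.

Compute win/loss labels from the base case upward. A position with no move is L. Any other position is W if it can reach an L in one move, else L.
Every edge goes from a vertex to one that appears earlier in the order 9, 3, 6, 10, 8, 5, 1, 4, 7, 2, so processing vertices in that order labels each vertex after all of its successors.
9: no outgoing edge → L
3: no outgoing edge → L
6: can move to 3, which is L ⇒ W
10: can move to 3, which is L ⇒ W
8: can move to 3, which is L ⇒ W
5: moves to 8(W), 10(W), 6(W); every one is W ⇒ L
1: can move to 9, which is L ⇒ W
4: can move to 9, which is L ⇒ W
7: can move to 3, which is L ⇒ W
2: can move to 9, which is L ⇒ W
From 4, the L positions reachable in one move are: 9.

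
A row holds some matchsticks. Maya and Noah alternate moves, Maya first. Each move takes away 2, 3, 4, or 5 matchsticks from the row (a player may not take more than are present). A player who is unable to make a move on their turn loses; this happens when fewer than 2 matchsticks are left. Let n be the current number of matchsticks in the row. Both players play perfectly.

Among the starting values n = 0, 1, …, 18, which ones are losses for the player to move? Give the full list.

0, 1, 7, 8, 14, 15

Compute win/loss labels from the base case upward. A position with no move is L. Any other position is W if it can reach an L in one move, else L.
n=0: no move → L
n=1: no move → L
n=2: →0(L), so W
n=3: →1(L), so W
n=4: →1(L), so W
n=5: →1(L), so W
n=6: →1(L), so W
n=7: →5(W), 4(W), 3(W), 2(W) — all W, so L
n=8: →6(W), 5(W), 4(W), 3(W) — all W, so L
n=9: →7(L), so W
n=10: →8(L), so W
n=11: →8(L), so W
n=12: →8(L), so W
n=13: →8(L), so W
n=14: →12(W), 11(W), 10(W), 9(W) — all W, so L
n=15: →13(W), 12(W), 11(W), 10(W) — all W, so L
n=16: →14(L), so W
n=17: →15(L), so W
n=18: →15(L), so W
Reading off the rows marked L gives the requested list; there are 6 such values of n.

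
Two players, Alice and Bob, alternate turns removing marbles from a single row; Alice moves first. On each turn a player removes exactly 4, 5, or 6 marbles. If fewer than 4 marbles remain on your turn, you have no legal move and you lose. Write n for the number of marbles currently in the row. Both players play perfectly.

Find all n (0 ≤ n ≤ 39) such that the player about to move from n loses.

Positions with no move are L. A position that does have a move is losing for the player to move precisely when every available move leads to a winning position for the opponent. Fill in the labels:
n=0: no move → L
n=1: no move → L
n=2: no move → L
n=3: no move → L
n=4: W (go to 0, an L position)
n=5: W (go to 1, an L position)
n=6: W (go to 2, an L position)
n=7: W (go to 3, an L position)
n=8: W (go to 3, an L position)
n=9: W (go to 3, an L position)
n=10: L (options 6(W), 5(W), 4(W) are all W)
n=11: L (options 7(W), 6(W), 5(W) are all W)
n=12: L (options 8(W), 7(W), 6(W) are all W)
n=13: L (options 9(W), 8(W), 7(W) are all W)
n=14: W (go to 10, an L position)
n=15: W (go to 11, an L position)
n=16: W (go to 12, an L position)
n=17: W (go to 13, an L position)
n=18: W (go to 13, an L position)
n=19: W (go to 13, an L position)
n=20: L (options 16(W), 15(W), 14(W) are all W)
n=21: L (options 17(W), 16(W), 15(W) are all W)
n=22: L (options 18(W), 17(W), 16(W) are all W)
n=23: L (options 19(W), 18(W), 17(W) are all W)
n=24: W (go to 20, an L position)
n=25: W (go to 21, an L position)
n=26: W (go to 22, an L position)
n=27: W (go to 23, an L position)
n=28: W (go to 23, an L position)
n=29: W (go to 23, an L position)
n=30: L (options 26(W), 25(W), 24(W) are all W)
n=31: L (options 27(W), 26(W), 25(W) are all W)
n=32: L (options 28(W), 27(W), 26(W) are all W)
n=33: L (options 29(W), 28(W), 27(W) are all W)
n=34: W (go to 30, an L position)
n=35: W (go to 31, an L position)
n=36: W (go to 32, an L position)
n=37: W (go to 33, an L position)
n=38: W (go to 33, an L position)
n=39: W (go to 33, an L position)
Reading off the rows marked L gives the requested list; there are 16 such values of n.

0, 1, 2, 3, 10, 11, 12, 13, 20, 21, 22, 23, 30, 31, 32, 33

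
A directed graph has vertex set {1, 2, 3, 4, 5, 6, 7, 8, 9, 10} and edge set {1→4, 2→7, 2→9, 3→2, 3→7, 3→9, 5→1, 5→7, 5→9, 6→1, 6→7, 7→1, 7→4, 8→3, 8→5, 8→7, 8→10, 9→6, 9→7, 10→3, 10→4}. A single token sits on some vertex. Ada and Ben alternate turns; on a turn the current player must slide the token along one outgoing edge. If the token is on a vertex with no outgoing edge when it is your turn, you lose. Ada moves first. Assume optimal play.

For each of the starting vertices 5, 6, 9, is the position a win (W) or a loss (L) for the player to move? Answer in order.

5: L, 6: L, 9: W

Label each position W (a win for the player to move) or L (a loss). A position with no legal move is L; any other position is W exactly when some move reaches an L, and L when every move reaches a W.
Every edge goes from a vertex to one that appears earlier in the order 4, 1, 7, 6, 9, 2, 3, 10, 5, 8, so processing vertices in that order labels each vertex after all of its successors.
4: no outgoing edge → L
1: reaches L-position 4 → W
7: reaches L-position 4 → W
6: only reaches 7(W), 1(W), all W → L
9: reaches L-position 6 → W
2: only reaches 9(W), 7(W), all W → L
3: reaches L-position 2 → W
10: reaches L-position 4 → W
5: only reaches 9(W), 7(W), 1(W), all W → L
8: reaches L-position 5 → W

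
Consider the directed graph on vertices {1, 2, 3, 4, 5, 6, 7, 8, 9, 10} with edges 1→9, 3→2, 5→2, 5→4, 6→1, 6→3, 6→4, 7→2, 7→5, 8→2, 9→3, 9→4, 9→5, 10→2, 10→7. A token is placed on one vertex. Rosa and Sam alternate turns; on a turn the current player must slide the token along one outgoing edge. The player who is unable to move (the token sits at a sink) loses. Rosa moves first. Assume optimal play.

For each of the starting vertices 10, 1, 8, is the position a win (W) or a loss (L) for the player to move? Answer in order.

10: W, 1: L, 8: W

Classify positions by backward induction: terminal positions (no move available) are L. From any other position, the mover wins iff some move reaches an L.
Every edge goes from a vertex to one that appears earlier in the order 2, 4, 5, 3, 9, 1, 7, 6, 10, 8, so processing vertices in that order labels each vertex after all of its successors.
2: no outgoing edge → L
4: no outgoing edge → L
5: W (go to 4, an L position)
3: W (go to 2, an L position)
9: W (go to 4, an L position)
1: L (sole option 9(W) is W)
7: W (go to 2, an L position)
6: W (go to 1, an L position)
10: W (go to 2, an L position)
8: W (go to 2, an L position)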